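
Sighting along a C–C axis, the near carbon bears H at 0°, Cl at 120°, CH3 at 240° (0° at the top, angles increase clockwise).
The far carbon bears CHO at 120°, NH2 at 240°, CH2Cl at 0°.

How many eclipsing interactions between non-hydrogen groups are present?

2

Non-H eclipsing pairs: Cl(120°)/CHO(120°); CH3(240°)/NH2(240°) — 2 interactions.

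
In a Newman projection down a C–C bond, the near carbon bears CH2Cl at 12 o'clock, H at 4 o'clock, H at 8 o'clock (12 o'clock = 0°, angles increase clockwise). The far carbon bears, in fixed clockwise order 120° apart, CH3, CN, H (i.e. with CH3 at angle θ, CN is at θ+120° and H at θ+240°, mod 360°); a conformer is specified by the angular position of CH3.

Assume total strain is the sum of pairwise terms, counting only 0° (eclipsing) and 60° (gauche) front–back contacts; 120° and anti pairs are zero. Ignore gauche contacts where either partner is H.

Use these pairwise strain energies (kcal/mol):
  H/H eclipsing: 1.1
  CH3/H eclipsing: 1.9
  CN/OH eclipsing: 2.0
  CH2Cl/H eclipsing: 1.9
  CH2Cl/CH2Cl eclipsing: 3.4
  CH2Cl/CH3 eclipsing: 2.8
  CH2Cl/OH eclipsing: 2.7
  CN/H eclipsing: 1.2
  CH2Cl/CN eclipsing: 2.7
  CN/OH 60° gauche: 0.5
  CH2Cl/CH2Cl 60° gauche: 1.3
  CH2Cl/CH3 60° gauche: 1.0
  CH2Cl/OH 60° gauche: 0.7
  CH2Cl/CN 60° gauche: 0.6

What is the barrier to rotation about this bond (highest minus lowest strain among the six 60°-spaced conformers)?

CH3 at 0° (eclipsed): CH2Cl(0°)/CH3(0°) eclipsed 2.8; H(120°)/CN(120°) eclipsed 1.2; H(240°)/H(240°) eclipsed 1.1 → 5.1 kcal/mol.
CH3 at 60° (staggered): CH2Cl(0°)/CH3(60°) gauche 1.0 → 1.0 kcal/mol.
CH3 at 120° (eclipsed): CH2Cl(0°)/H(0°) eclipsed 1.9; H(120°)/CH3(120°) eclipsed 1.9; H(240°)/CN(240°) eclipsed 1.2 → 5.0 kcal/mol.
CH3 at 180° (staggered): CH2Cl(0°)/CN(300°) gauche 0.6 → 0.6 kcal/mol.
CH3 at 240° (eclipsed): CH2Cl(0°)/CN(0°) eclipsed 2.7; H(120°)/H(120°) eclipsed 1.1; H(240°)/CH3(240°) eclipsed 1.9 → 5.7 kcal/mol.
CH3 at 300° (staggered): CH2Cl(0°)/CH3(300°) gauche 1.0; CH2Cl(0°)/CN(60°) gauche 0.6 → 1.6 kcal/mol.
Max at 240° (5.7 kcal/mol), min at 180° (0.6 kcal/mol); barrier = 5.1 kcal/mol.

5.1 kcal/mol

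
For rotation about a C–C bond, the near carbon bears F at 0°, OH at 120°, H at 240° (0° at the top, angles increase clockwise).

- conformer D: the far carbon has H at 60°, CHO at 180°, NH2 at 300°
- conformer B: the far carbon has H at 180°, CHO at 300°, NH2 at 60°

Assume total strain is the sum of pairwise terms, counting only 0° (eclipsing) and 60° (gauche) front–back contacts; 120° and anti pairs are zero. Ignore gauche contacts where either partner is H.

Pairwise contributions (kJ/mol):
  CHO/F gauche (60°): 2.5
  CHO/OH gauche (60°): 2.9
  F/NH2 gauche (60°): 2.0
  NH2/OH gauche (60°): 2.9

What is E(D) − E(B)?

D (staggered): F–NH2 gauche, OH–CHO gauche; 2.0 + 2.9 = 4.9 kJ/mol.
B (staggered): F–CHO gauche, F–NH2 gauche, OH–NH2 gauche; 2.5 + 2.0 + 2.9 = 7.4 kJ/mol.
E(D) − E(B) = 4.9 − 7.4 = -2.5 kJ/mol.

-2.5 kJ/mol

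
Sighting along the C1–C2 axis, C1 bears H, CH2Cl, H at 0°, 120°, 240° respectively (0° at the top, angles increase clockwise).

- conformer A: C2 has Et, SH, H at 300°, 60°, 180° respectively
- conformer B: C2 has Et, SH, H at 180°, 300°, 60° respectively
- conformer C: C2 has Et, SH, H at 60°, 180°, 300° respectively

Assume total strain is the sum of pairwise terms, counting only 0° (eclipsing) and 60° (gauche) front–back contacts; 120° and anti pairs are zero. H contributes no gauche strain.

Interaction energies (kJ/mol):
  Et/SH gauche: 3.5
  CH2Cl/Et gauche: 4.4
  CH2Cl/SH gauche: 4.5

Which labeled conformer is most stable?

A (staggered): CH2Cl–SH gauche; 4.5 = 4.5 kJ/mol.
B (staggered): CH2Cl–Et gauche; 4.4 = 4.4 kJ/mol.
C (staggered): CH2Cl–Et gauche, CH2Cl–SH gauche; 4.4 + 4.5 = 8.9 kJ/mol.
B has the lowest total (4.4 kJ/mol).

B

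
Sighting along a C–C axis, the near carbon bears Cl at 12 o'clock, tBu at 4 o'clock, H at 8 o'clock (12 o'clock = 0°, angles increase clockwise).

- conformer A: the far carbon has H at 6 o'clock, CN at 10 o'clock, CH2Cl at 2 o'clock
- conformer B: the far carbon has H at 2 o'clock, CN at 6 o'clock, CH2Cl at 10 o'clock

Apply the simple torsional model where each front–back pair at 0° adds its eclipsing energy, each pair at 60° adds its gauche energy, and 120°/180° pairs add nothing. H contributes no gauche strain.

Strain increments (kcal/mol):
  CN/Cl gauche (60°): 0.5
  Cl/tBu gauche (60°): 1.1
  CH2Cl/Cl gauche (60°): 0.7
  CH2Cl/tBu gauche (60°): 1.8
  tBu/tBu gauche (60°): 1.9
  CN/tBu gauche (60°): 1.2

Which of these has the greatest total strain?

A (staggered): Cl(0°)/CN(300°) gauche 0.5; Cl(0°)/CH2Cl(60°) gauche 0.7; tBu(120°)/CH2Cl(60°) gauche 1.8 → 3.0 kcal/mol.
B (staggered): Cl(0°)/CH2Cl(300°) gauche 0.7; tBu(120°)/CN(180°) gauche 1.2 → 1.9 kcal/mol.
A has the highest total (3.0 kcal/mol).

A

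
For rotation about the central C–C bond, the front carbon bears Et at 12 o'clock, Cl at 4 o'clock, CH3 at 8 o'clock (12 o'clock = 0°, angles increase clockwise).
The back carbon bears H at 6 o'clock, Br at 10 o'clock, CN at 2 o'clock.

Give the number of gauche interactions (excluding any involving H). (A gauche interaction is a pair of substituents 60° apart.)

4

Non-H gauche pairs: Et(0°)/Br(300°); Et(0°)/CN(60°); Cl(120°)/CN(60°); CH3(240°)/Br(300°) — 4 interactions.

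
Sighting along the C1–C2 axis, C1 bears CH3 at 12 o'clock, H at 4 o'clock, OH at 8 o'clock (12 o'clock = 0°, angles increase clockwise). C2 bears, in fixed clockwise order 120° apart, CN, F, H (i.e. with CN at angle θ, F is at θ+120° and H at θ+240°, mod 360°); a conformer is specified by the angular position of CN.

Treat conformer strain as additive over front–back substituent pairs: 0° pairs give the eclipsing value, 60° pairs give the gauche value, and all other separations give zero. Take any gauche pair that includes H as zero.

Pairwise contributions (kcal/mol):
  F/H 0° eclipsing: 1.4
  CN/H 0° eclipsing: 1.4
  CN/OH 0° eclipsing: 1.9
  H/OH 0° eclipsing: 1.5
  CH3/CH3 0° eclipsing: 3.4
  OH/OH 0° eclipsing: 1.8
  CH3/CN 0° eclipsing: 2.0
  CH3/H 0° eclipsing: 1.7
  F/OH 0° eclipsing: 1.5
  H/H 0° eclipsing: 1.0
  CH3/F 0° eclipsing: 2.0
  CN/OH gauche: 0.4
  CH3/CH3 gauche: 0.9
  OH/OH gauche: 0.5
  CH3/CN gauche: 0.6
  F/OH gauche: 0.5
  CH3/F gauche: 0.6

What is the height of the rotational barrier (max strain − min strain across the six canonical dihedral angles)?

3.8 kcal/mol

CN at 0° is eclipsed. CH3 at 0° is eclipsed with CN at 0° (2.0); H at 120° is eclipsed with F at 120° (1.4); OH at 240° is eclipsed with H at 240° (1.5). Total 4.9 kcal/mol.
CN at 60° is staggered. CH3 at 0° is gauche with CN at 60° (0.6); OH at 240° is gauche with F at 180° (0.5). Total 1.1 kcal/mol.
CN at 120° is eclipsed. CH3 at 0° is eclipsed with H at 0° (1.7); H at 120° is eclipsed with CN at 120° (1.4); OH at 240° is eclipsed with F at 240° (1.5). Total 4.6 kcal/mol.
CN at 180° is staggered. CH3 at 0° is gauche with F at 300° (0.6); OH at 240° is gauche with CN at 180° (0.4); OH at 240° is gauche with F at 300° (0.5). Total 1.5 kcal/mol.
CN at 240° is eclipsed. CH3 at 0° is eclipsed with F at 0° (2.0); H at 120° is eclipsed with H at 120° (1.0); OH at 240° is eclipsed with CN at 240° (1.9). Total 4.9 kcal/mol.
CN at 300° is staggered. CH3 at 0° is gauche with CN at 300° (0.6); CH3 at 0° is gauche with F at 60° (0.6); OH at 240° is gauche with CN at 300° (0.4). Total 1.6 kcal/mol.
Max at 0° (4.9 kcal/mol), min at 60° (1.1 kcal/mol); barrier = 3.8 kcal/mol.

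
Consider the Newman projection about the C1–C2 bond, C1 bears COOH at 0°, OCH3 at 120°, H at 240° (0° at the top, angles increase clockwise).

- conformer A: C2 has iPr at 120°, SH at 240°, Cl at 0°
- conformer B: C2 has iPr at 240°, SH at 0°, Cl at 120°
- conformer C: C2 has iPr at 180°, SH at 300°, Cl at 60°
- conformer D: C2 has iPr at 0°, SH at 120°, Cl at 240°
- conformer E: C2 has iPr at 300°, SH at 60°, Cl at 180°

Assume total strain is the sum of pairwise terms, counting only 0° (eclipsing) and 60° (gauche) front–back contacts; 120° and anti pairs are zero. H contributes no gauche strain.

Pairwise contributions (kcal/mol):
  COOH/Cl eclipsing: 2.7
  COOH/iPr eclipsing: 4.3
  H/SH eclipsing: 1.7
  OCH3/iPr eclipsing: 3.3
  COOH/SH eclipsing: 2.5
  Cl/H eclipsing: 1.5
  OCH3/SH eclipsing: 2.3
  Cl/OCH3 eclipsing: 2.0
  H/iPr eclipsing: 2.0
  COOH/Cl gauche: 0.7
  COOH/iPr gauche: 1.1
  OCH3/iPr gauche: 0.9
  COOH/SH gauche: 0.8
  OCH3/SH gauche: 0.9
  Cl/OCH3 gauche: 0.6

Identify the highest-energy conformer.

D

A (eclipsed): COOH–Cl eclipsed, OCH3–iPr eclipsed, H–SH eclipsed; 2.7 + 3.3 + 1.7 = 7.7 kcal/mol.
B (eclipsed): COOH–SH eclipsed, OCH3–Cl eclipsed, H–iPr eclipsed; 2.5 + 2.0 + 2.0 = 6.5 kcal/mol.
C (staggered): COOH–SH gauche, COOH–Cl gauche, OCH3–iPr gauche, OCH3–Cl gauche; 0.8 + 0.7 + 0.9 + 0.6 = 3.0 kcal/mol.
D (eclipsed): COOH–iPr eclipsed, OCH3–SH eclipsed, H–Cl eclipsed; 4.3 + 2.3 + 1.5 = 8.1 kcal/mol.
E (staggered): COOH–iPr gauche, COOH–SH gauche, OCH3–SH gauche, OCH3–Cl gauche; 1.1 + 0.8 + 0.9 + 0.6 = 3.4 kcal/mol.
D has the highest total (8.1 kcal/mol).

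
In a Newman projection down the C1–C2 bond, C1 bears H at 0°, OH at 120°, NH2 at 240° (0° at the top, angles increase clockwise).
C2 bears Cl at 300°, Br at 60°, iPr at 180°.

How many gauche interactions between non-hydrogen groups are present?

4

Non-H gauche pairs: OH(120°)/Br(60°); OH(120°)/iPr(180°); NH2(240°)/Cl(300°); NH2(240°)/iPr(180°) — 4 interactions.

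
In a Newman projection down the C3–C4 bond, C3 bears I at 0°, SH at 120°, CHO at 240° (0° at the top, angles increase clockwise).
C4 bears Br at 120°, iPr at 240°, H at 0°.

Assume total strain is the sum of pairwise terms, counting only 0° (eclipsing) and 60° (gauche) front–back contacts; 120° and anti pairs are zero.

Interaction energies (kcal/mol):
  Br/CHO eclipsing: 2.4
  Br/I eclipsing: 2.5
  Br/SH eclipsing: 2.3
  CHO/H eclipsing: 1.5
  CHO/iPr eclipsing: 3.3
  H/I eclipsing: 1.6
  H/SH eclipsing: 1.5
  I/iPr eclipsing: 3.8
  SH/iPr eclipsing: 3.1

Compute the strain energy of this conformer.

This conformer is eclipsed. I at 0° is eclipsed with H at 0° (1.6); SH at 120° is eclipsed with Br at 120° (2.3); CHO at 240° is eclipsed with iPr at 240° (3.3). Total 7.2 kcal/mol.

7.2 kcal/mol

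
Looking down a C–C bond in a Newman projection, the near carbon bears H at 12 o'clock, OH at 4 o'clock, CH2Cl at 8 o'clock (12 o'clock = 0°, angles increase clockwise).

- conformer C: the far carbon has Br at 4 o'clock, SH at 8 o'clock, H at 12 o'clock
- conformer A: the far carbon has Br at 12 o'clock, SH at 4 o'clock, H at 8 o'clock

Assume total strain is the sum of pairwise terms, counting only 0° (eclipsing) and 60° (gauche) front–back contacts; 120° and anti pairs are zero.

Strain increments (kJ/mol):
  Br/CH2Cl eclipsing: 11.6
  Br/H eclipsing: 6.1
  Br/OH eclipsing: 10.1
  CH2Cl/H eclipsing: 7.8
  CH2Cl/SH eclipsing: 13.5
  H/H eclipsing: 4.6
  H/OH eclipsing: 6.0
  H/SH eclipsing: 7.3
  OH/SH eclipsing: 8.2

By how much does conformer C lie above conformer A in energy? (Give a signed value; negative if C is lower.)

+6.1 kJ/mol

C (eclipsed): H–H eclipsed, OH–Br eclipsed, CH2Cl–SH eclipsed; 4.6 + 10.1 + 13.5 = 28.2 kJ/mol.
A (eclipsed): H–Br eclipsed, OH–SH eclipsed, CH2Cl–H eclipsed; 6.1 + 8.2 + 7.8 = 22.1 kJ/mol.
E(C) − E(A) = 28.2 − 22.1 = +6.1 kJ/mol.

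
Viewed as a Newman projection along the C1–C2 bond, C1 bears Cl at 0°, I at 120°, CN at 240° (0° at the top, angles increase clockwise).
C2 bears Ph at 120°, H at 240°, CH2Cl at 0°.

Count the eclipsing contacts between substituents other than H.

Non-H eclipsing pairs: Cl(0°)/CH2Cl(0°); I(120°)/Ph(120°) — 2 interactions.

2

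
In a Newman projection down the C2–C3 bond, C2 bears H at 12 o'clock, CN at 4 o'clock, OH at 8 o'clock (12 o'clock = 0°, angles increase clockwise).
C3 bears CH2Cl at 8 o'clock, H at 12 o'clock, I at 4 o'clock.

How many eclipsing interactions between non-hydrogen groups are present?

2

Non-H eclipsing pairs: CN(120°)/I(120°); OH(240°)/CH2Cl(240°) — 2 interactions.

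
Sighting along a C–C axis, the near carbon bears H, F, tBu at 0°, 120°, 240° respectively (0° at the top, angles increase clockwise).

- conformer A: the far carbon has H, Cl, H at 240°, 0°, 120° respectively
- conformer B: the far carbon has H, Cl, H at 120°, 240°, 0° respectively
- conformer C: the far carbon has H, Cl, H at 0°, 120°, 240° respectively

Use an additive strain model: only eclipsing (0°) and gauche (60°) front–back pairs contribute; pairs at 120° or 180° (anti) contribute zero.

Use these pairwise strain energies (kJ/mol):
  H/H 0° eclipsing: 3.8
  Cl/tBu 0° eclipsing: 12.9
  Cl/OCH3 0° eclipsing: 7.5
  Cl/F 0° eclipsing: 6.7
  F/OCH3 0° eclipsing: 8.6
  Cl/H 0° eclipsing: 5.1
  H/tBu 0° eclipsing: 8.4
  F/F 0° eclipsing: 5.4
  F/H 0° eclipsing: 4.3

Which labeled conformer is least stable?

B

A (eclipsed): H–Cl eclipsed, F–H eclipsed, tBu–H eclipsed; 5.1 + 4.3 + 8.4 = 17.8 kJ/mol.
B (eclipsed): H–H eclipsed, F–H eclipsed, tBu–Cl eclipsed; 3.8 + 4.3 + 12.9 = 21.0 kJ/mol.
C (eclipsed): H–H eclipsed, F–Cl eclipsed, tBu–H eclipsed; 3.8 + 6.7 + 8.4 = 18.9 kJ/mol.
B has the highest total (21.0 kJ/mol).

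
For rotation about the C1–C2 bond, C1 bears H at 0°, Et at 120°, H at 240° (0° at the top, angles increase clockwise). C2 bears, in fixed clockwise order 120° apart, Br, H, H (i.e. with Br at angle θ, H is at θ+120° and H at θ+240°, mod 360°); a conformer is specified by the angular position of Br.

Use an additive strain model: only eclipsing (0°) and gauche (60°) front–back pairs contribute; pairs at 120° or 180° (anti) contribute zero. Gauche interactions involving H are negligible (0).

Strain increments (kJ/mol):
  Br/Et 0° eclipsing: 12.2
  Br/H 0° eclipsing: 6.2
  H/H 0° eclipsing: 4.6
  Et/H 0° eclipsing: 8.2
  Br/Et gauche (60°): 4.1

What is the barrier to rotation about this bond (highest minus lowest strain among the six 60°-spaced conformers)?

21.4 kJ/mol

Br at 0° is eclipsed. H at 0° is eclipsed with Br at 0° (6.2); Et at 120° is eclipsed with H at 120° (8.2); H at 240° is eclipsed with H at 240° (4.6). Total 19.0 kJ/mol.
Br at 60° is staggered. Et at 120° is gauche with Br at 60° (4.1). Total 4.1 kJ/mol.
Br at 120° is eclipsed. H at 0° is eclipsed with H at 0° (4.6); Et at 120° is eclipsed with Br at 120° (12.2); H at 240° is eclipsed with H at 240° (4.6). Total 21.4 kJ/mol.
Br at 180° is staggered. Et at 120° is gauche with Br at 180° (4.1). Total 4.1 kJ/mol.
Br at 240° is eclipsed. H at 0° is eclipsed with H at 0° (4.6); Et at 120° is eclipsed with H at 120° (8.2); H at 240° is eclipsed with Br at 240° (6.2). Total 19.0 kJ/mol.
Br at 300° (staggered): no non-H gauche contacts → 0.0 kJ/mol.
Max at 120° (21.4 kJ/mol), min at 300° (0.0 kJ/mol); barrier = 21.4 kJ/mol.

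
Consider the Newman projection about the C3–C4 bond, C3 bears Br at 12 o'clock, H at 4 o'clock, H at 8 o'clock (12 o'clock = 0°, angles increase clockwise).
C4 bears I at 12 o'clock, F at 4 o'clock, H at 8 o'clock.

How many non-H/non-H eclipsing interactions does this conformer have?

1

Non-H eclipsing pairs: Br(0°)/I(0°) — 1 interaction.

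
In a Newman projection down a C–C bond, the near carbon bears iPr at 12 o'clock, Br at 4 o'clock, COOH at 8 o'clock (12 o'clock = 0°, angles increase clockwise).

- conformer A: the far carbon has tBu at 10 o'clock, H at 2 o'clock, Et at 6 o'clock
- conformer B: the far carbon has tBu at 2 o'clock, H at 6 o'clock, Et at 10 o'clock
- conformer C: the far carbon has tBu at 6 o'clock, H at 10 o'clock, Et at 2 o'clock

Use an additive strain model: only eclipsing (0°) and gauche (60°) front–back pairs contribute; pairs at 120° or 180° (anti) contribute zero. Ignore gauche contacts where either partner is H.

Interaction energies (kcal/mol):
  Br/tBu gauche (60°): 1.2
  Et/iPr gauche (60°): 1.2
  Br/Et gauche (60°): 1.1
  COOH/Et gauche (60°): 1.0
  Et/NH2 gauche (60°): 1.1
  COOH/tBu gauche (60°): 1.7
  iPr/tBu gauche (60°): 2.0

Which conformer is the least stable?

A (staggered): iPr–tBu gauche, Br–Et gauche, COOH–tBu gauche, COOH–Et gauche; 2.0 + 1.1 + 1.7 + 1.0 = 5.8 kcal/mol.
B (staggered): iPr–tBu gauche, iPr–Et gauche, Br–tBu gauche, COOH–Et gauche; 2.0 + 1.2 + 1.2 + 1.0 = 5.4 kcal/mol.
C (staggered): iPr–Et gauche, Br–tBu gauche, Br–Et gauche, COOH–tBu gauche; 1.2 + 1.2 + 1.1 + 1.7 = 5.2 kcal/mol.
A has the highest total (5.8 kcal/mol).

A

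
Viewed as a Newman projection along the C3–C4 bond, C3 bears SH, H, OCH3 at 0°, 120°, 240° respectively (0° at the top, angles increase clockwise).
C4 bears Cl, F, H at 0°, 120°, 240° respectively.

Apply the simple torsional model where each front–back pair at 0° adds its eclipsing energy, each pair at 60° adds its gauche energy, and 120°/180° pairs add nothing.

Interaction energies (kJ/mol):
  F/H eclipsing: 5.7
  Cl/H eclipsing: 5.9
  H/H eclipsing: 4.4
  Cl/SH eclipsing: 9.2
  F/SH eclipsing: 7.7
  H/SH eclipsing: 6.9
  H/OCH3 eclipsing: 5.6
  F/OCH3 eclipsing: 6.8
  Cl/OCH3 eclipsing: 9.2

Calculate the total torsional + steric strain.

20.5 kJ/mol

This conformer (eclipsed): SH–Cl eclipsed, H–F eclipsed, OCH3–H eclipsed; 9.2 + 5.7 + 5.6 = 20.5 kJ/mol.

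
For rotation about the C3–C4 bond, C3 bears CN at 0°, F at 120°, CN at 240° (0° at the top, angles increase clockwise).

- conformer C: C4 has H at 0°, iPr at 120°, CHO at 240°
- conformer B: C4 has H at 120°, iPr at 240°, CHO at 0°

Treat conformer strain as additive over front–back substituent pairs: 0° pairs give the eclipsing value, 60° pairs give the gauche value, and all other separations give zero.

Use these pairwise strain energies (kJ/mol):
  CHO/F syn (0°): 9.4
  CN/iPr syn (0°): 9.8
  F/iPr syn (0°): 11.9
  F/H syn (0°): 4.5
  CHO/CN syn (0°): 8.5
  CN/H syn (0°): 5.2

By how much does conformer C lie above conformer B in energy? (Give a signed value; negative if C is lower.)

+2.8 kJ/mol

C is eclipsed. CN at 0° is eclipsed with H at 0° (5.2); F at 120° is eclipsed with iPr at 120° (11.9); CN at 240° is eclipsed with CHO at 240° (8.5). Total 25.6 kJ/mol.
B is eclipsed. CN at 0° is eclipsed with CHO at 0° (8.5); F at 120° is eclipsed with H at 120° (4.5); CN at 240° is eclipsed with iPr at 240° (9.8). Total 22.8 kJ/mol.
E(C) − E(B) = 25.6 − 22.8 = +2.8 kJ/mol.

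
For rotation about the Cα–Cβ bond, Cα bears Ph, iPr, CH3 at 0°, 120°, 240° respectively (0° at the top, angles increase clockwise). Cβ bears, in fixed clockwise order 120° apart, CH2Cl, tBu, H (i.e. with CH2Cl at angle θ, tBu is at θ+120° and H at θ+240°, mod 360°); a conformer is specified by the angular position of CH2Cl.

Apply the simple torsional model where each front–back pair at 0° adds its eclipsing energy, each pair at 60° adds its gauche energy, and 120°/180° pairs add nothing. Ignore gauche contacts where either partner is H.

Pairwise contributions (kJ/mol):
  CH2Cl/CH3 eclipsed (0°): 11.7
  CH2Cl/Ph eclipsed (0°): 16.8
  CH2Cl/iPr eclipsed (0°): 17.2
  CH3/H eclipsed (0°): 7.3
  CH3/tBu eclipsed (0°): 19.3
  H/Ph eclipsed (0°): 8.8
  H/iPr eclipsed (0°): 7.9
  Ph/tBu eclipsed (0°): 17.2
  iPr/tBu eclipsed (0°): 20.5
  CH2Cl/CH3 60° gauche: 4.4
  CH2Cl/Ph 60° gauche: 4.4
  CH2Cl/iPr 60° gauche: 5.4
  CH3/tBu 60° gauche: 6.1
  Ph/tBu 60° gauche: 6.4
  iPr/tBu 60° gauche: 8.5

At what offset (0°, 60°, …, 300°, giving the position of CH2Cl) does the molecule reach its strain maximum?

120°

CH2Cl at 0° (eclipsed): Ph–CH2Cl eclipsed, iPr–tBu eclipsed, CH3–H eclipsed; 16.8 + 20.5 + 7.3 = 44.6 kJ/mol.
CH2Cl at 60° (staggered): Ph–CH2Cl gauche, iPr–CH2Cl gauche, iPr–tBu gauche, CH3–tBu gauche; 4.4 + 5.4 + 8.5 + 6.1 = 24.4 kJ/mol.
CH2Cl at 120° (eclipsed): Ph–H eclipsed, iPr–CH2Cl eclipsed, CH3–tBu eclipsed; 8.8 + 17.2 + 19.3 = 45.3 kJ/mol.
CH2Cl at 180° (staggered): Ph–tBu gauche, iPr–CH2Cl gauche, CH3–CH2Cl gauche, CH3–tBu gauche; 6.4 + 5.4 + 4.4 + 6.1 = 22.3 kJ/mol.
CH2Cl at 240° (eclipsed): Ph–tBu eclipsed, iPr–H eclipsed, CH3–CH2Cl eclipsed; 17.2 + 7.9 + 11.7 = 36.8 kJ/mol.
CH2Cl at 300° (staggered): Ph–CH2Cl gauche, Ph–tBu gauche, iPr–tBu gauche, CH3–CH2Cl gauche; 4.4 + 6.4 + 8.5 + 4.4 = 23.7 kJ/mol.
The maximum (45.3 kJ/mol) occurs with CH2Cl at 120°.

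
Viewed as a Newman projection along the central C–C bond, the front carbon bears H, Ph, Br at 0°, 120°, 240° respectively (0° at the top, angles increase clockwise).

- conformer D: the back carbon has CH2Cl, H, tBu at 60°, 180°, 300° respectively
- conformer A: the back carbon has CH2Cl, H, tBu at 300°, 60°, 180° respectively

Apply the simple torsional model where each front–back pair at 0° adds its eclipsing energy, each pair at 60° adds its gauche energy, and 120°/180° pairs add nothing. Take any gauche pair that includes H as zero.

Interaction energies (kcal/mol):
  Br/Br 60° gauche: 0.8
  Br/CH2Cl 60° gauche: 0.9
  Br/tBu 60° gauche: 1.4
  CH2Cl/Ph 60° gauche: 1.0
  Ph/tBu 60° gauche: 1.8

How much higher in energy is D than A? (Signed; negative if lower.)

-1.7 kcal/mol

D (staggered): Ph–CH2Cl gauche, Br–tBu gauche; 1.0 + 1.4 = 2.4 kcal/mol.
A (staggered): Ph–tBu gauche, Br–CH2Cl gauche, Br–tBu gauche; 1.8 + 0.9 + 1.4 = 4.1 kcal/mol.
E(D) − E(A) = 2.4 − 4.1 = -1.7 kcal/mol.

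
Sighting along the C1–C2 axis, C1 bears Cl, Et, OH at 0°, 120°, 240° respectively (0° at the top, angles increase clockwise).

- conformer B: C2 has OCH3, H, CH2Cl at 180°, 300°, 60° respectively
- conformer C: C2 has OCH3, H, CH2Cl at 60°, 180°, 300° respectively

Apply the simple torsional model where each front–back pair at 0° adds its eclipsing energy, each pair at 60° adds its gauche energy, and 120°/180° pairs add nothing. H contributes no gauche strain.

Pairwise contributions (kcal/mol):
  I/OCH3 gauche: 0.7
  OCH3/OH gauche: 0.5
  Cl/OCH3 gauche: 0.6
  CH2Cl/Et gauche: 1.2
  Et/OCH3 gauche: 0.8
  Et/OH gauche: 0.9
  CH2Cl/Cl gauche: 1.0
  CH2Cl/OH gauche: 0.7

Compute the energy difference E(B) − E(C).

+0.4 kcal/mol

B (staggered): Cl–CH2Cl gauche, Et–OCH3 gauche, Et–CH2Cl gauche, OH–OCH3 gauche; 1.0 + 0.8 + 1.2 + 0.5 = 3.5 kcal/mol.
C (staggered): Cl–OCH3 gauche, Cl–CH2Cl gauche, Et–OCH3 gauche, OH–CH2Cl gauche; 0.6 + 1.0 + 0.8 + 0.7 = 3.1 kcal/mol.
E(B) − E(C) = 3.5 − 3.1 = +0.4 kcal/mol.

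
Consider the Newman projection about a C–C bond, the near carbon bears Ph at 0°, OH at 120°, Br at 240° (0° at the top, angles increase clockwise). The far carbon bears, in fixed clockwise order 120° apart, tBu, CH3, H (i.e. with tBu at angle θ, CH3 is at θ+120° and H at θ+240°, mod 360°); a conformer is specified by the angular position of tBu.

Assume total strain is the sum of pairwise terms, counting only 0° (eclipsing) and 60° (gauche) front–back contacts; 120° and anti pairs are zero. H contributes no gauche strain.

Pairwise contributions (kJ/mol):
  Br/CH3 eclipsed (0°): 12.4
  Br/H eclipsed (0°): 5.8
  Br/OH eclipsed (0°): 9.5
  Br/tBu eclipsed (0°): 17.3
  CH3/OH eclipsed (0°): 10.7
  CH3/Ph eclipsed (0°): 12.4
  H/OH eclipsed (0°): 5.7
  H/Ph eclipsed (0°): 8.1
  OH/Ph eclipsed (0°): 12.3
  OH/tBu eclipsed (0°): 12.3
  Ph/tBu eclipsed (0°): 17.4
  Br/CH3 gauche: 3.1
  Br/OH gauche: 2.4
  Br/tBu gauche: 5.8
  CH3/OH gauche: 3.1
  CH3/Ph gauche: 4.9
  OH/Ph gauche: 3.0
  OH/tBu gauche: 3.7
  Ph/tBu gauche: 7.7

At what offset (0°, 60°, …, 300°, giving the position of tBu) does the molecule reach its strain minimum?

tBu at 0° (eclipsed): Ph(0°)/tBu(0°) eclipsed 17.4; OH(120°)/CH3(120°) eclipsed 10.7; Br(240°)/H(240°) eclipsed 5.8 → 33.9 kJ/mol.
tBu at 60° (staggered): Ph(0°)/tBu(60°) gauche 7.7; OH(120°)/tBu(60°) gauche 3.7; OH(120°)/CH3(180°) gauche 3.1; Br(240°)/CH3(180°) gauche 3.1 → 17.6 kJ/mol.
tBu at 120° (eclipsed): Ph(0°)/H(0°) eclipsed 8.1; OH(120°)/tBu(120°) eclipsed 12.3; Br(240°)/CH3(240°) eclipsed 12.4 → 32.8 kJ/mol.
tBu at 180° (staggered): Ph(0°)/CH3(300°) gauche 4.9; OH(120°)/tBu(180°) gauche 3.7; Br(240°)/tBu(180°) gauche 5.8; Br(240°)/CH3(300°) gauche 3.1 → 17.5 kJ/mol.
tBu at 240° (eclipsed): Ph(0°)/CH3(0°) eclipsed 12.4; OH(120°)/H(120°) eclipsed 5.7; Br(240°)/tBu(240°) eclipsed 17.3 → 35.4 kJ/mol.
tBu at 300° (staggered): Ph(0°)/tBu(300°) gauche 7.7; Ph(0°)/CH3(60°) gauche 4.9; OH(120°)/CH3(60°) gauche 3.1; Br(240°)/tBu(300°) gauche 5.8 → 21.5 kJ/mol.
The minimum (17.5 kJ/mol) occurs with tBu at 180°.

180°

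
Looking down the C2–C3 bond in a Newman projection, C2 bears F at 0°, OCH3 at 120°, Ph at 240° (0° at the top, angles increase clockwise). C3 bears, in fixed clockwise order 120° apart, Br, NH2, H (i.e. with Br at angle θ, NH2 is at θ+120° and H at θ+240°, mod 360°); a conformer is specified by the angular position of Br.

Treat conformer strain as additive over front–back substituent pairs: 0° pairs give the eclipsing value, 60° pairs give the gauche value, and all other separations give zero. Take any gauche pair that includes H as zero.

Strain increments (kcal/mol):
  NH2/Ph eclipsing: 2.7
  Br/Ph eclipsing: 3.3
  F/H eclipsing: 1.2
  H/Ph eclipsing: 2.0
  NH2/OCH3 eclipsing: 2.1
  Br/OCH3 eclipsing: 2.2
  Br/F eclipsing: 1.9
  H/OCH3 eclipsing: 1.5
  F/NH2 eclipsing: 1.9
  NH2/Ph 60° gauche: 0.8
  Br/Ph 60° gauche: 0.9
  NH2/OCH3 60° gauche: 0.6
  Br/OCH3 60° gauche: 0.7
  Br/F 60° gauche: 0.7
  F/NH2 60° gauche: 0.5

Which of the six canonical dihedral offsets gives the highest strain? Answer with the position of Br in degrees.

Br at 0° (eclipsed): F–Br eclipsed, OCH3–NH2 eclipsed, Ph–H eclipsed; 1.9 + 2.1 + 2.0 = 6.0 kcal/mol.
Br at 60° (staggered): F–Br gauche, OCH3–Br gauche, OCH3–NH2 gauche, Ph–NH2 gauche; 0.7 + 0.7 + 0.6 + 0.8 = 2.8 kcal/mol.
Br at 120° (eclipsed): F–H eclipsed, OCH3–Br eclipsed, Ph–NH2 eclipsed; 1.2 + 2.2 + 2.7 = 6.1 kcal/mol.
Br at 180° (staggered): F–NH2 gauche, OCH3–Br gauche, Ph–Br gauche, Ph–NH2 gauche; 0.5 + 0.7 + 0.9 + 0.8 = 2.9 kcal/mol.
Br at 240° (eclipsed): F–NH2 eclipsed, OCH3–H eclipsed, Ph–Br eclipsed; 1.9 + 1.5 + 3.3 = 6.7 kcal/mol.
Br at 300° (staggered): F–Br gauche, F–NH2 gauche, OCH3–NH2 gauche, Ph–Br gauche; 0.7 + 0.5 + 0.6 + 0.9 = 2.7 kcal/mol.
The maximum (6.7 kcal/mol) occurs with Br at 240°.

240°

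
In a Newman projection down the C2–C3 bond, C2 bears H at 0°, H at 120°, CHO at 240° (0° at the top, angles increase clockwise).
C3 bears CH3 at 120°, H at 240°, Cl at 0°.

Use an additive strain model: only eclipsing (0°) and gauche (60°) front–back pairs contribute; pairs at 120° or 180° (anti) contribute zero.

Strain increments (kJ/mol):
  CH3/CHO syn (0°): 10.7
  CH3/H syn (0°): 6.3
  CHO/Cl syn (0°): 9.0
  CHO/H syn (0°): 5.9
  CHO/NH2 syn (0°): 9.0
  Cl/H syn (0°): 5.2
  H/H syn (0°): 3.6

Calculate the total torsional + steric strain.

17.4 kJ/mol

This conformer (eclipsed): H–Cl eclipsed, H–CH3 eclipsed, CHO–H eclipsed; 5.2 + 6.3 + 5.9 = 17.4 kJ/mol.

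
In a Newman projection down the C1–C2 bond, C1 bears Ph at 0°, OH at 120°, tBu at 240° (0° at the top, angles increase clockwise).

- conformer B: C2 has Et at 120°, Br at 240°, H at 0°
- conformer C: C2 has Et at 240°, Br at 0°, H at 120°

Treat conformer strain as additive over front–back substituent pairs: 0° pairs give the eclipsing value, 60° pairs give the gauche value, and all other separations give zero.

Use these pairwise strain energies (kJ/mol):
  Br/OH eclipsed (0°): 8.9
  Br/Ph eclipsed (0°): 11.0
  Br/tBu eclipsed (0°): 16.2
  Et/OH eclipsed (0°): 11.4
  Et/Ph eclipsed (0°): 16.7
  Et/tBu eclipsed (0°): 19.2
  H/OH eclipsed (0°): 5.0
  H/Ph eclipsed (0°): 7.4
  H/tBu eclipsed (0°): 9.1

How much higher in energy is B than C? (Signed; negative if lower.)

-0.2 kJ/mol

B (eclipsed): Ph–H eclipsed, OH–Et eclipsed, tBu–Br eclipsed; 7.4 + 11.4 + 16.2 = 35.0 kJ/mol.
C (eclipsed): Ph–Br eclipsed, OH–H eclipsed, tBu–Et eclipsed; 11.0 + 5.0 + 19.2 = 35.2 kJ/mol.
E(B) − E(C) = 35.0 − 35.2 = -0.2 kJ/mol.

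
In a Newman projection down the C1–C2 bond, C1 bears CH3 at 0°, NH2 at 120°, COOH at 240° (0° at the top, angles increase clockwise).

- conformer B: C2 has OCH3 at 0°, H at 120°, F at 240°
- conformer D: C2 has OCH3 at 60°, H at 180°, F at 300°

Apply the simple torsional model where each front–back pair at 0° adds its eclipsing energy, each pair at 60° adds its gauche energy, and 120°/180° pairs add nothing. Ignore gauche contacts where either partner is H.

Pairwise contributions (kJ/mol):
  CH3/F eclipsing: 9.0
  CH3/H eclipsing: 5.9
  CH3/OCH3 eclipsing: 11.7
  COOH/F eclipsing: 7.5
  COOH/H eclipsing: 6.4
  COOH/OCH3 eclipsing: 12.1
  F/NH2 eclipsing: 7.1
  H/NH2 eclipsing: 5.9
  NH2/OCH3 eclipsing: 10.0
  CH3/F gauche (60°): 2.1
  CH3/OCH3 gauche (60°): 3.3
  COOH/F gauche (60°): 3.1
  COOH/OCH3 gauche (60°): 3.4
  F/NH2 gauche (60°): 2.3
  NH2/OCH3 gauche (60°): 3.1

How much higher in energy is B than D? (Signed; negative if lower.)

B (eclipsed): CH3–OCH3 eclipsed, NH2–H eclipsed, COOH–F eclipsed; 11.7 + 5.9 + 7.5 = 25.1 kJ/mol.
D (staggered): CH3–OCH3 gauche, CH3–F gauche, NH2–OCH3 gauche, COOH–F gauche; 3.3 + 2.1 + 3.1 + 3.1 = 11.6 kJ/mol.
E(B) − E(D) = 25.1 − 11.6 = +13.5 kJ/mol.

+13.5 kJ/mol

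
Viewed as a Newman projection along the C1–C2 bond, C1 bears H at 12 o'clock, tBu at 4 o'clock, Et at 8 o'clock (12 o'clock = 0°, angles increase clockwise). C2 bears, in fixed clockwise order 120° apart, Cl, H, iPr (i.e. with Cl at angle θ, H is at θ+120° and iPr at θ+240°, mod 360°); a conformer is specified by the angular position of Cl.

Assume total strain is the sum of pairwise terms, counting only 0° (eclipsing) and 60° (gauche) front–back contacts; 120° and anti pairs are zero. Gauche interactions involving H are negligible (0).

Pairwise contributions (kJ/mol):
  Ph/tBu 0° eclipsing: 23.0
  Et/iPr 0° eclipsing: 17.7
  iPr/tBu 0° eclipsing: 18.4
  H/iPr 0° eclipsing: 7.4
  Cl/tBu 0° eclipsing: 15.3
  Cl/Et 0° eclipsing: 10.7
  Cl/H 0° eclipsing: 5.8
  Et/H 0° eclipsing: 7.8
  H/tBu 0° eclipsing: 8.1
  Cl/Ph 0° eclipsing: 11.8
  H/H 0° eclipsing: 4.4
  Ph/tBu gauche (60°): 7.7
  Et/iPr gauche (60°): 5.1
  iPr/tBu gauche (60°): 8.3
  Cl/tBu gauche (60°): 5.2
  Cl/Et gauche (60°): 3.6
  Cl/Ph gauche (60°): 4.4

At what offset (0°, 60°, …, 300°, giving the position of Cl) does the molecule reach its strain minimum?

60°

Cl at 0° (eclipsed): H–Cl eclipsed, tBu–H eclipsed, Et–iPr eclipsed; 5.8 + 8.1 + 17.7 = 31.6 kJ/mol.
Cl at 60° (staggered): tBu–Cl gauche, Et–iPr gauche; 5.2 + 5.1 = 10.3 kJ/mol.
Cl at 120° (eclipsed): H–iPr eclipsed, tBu–Cl eclipsed, Et–H eclipsed; 7.4 + 15.3 + 7.8 = 30.5 kJ/mol.
Cl at 180° (staggered): tBu–Cl gauche, tBu–iPr gauche, Et–Cl gauche; 5.2 + 8.3 + 3.6 = 17.1 kJ/mol.
Cl at 240° (eclipsed): H–H eclipsed, tBu–iPr eclipsed, Et–Cl eclipsed; 4.4 + 18.4 + 10.7 = 33.5 kJ/mol.
Cl at 300° (staggered): tBu–iPr gauche, Et–Cl gauche, Et–iPr gauche; 8.3 + 3.6 + 5.1 = 17.0 kJ/mol.
The minimum (10.3 kJ/mol) occurs with Cl at 60°.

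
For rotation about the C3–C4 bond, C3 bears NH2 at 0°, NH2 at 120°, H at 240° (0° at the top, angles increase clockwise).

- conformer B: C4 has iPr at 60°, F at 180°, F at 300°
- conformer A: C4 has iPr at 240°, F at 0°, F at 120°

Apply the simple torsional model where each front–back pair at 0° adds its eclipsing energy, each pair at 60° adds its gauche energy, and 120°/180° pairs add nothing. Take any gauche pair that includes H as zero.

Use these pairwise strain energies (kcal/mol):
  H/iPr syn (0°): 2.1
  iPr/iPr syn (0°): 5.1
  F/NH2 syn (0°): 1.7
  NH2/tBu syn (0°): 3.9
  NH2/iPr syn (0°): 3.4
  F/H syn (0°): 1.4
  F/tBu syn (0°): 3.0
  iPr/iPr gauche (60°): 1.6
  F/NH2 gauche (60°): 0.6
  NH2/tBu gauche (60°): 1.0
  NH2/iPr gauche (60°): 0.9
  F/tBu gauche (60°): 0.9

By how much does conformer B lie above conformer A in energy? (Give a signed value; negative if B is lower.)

B (staggered): NH2(0°)/iPr(60°) gauche 0.9; NH2(0°)/F(300°) gauche 0.6; NH2(120°)/iPr(60°) gauche 0.9; NH2(120°)/F(180°) gauche 0.6 → 3.0 kcal/mol.
A (eclipsed): NH2(0°)/F(0°) eclipsed 1.7; NH2(120°)/F(120°) eclipsed 1.7; H(240°)/iPr(240°) eclipsed 2.1 → 5.5 kcal/mol.
E(B) − E(A) = 3.0 − 5.5 = -2.5 kcal/mol.

-2.5 kcal/mol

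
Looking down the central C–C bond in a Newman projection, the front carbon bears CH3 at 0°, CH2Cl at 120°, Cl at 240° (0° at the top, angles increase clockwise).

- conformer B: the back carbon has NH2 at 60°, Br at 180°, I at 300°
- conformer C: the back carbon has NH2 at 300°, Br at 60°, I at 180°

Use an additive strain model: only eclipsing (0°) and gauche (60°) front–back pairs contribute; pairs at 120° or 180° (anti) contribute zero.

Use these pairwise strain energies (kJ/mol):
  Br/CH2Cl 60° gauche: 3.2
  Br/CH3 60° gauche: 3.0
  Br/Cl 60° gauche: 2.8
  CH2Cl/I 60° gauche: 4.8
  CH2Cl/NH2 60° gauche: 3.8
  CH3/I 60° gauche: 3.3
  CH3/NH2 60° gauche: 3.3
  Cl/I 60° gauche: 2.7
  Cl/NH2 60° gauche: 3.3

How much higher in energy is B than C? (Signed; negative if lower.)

B (staggered): CH3(0°)/NH2(60°) gauche 3.3; CH3(0°)/I(300°) gauche 3.3; CH2Cl(120°)/NH2(60°) gauche 3.8; CH2Cl(120°)/Br(180°) gauche 3.2; Cl(240°)/Br(180°) gauche 2.8; Cl(240°)/I(300°) gauche 2.7 → 19.1 kJ/mol.
C (staggered): CH3(0°)/NH2(300°) gauche 3.3; CH3(0°)/Br(60°) gauche 3.0; CH2Cl(120°)/Br(60°) gauche 3.2; CH2Cl(120°)/I(180°) gauche 4.8; Cl(240°)/NH2(300°) gauche 3.3; Cl(240°)/I(180°) gauche 2.7 → 20.3 kJ/mol.
E(B) − E(C) = 19.1 − 20.3 = -1.2 kJ/mol.

-1.2 kJ/mol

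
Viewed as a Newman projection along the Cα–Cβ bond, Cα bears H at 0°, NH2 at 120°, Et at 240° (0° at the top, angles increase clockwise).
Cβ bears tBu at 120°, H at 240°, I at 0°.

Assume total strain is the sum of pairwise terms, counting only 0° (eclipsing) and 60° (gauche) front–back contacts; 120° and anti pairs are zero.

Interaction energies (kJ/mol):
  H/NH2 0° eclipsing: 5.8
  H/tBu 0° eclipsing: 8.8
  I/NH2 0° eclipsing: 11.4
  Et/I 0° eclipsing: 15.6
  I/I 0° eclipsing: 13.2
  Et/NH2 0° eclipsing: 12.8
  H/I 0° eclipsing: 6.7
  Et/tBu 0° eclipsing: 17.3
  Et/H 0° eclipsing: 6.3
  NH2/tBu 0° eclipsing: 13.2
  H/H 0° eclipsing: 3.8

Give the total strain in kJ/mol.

This conformer (eclipsed): H–I eclipsed, NH2–tBu eclipsed, Et–H eclipsed; 6.7 + 13.2 + 6.3 = 26.2 kJ/mol.

26.2 kJ/mol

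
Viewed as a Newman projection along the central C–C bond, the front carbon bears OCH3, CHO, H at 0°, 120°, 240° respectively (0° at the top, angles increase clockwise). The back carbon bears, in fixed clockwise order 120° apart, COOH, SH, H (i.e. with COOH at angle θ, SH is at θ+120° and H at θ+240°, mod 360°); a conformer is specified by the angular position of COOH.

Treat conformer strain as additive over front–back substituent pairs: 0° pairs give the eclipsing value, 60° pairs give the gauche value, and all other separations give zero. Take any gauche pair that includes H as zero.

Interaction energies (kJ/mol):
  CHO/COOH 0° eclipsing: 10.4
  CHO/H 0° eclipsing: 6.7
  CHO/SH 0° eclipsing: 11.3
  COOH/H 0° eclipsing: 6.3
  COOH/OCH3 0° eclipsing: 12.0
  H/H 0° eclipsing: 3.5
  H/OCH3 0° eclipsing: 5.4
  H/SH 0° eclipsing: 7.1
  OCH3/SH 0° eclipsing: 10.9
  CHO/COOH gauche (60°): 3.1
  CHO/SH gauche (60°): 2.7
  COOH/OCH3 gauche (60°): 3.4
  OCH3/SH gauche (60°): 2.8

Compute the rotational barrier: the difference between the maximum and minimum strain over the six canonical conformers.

20.9 kJ/mol

COOH at 0° (eclipsed): OCH3(0°)/COOH(0°) eclipsed 12.0; CHO(120°)/SH(120°) eclipsed 11.3; H(240°)/H(240°) eclipsed 3.5 → 26.8 kJ/mol.
COOH at 60° (staggered): OCH3(0°)/COOH(60°) gauche 3.4; CHO(120°)/COOH(60°) gauche 3.1; CHO(120°)/SH(180°) gauche 2.7 → 9.2 kJ/mol.
COOH at 120° (eclipsed): OCH3(0°)/H(0°) eclipsed 5.4; CHO(120°)/COOH(120°) eclipsed 10.4; H(240°)/SH(240°) eclipsed 7.1 → 22.9 kJ/mol.
COOH at 180° (staggered): OCH3(0°)/SH(300°) gauche 2.8; CHO(120°)/COOH(180°) gauche 3.1 → 5.9 kJ/mol.
COOH at 240° (eclipsed): OCH3(0°)/SH(0°) eclipsed 10.9; CHO(120°)/H(120°) eclipsed 6.7; H(240°)/COOH(240°) eclipsed 6.3 → 23.9 kJ/mol.
COOH at 300° (staggered): OCH3(0°)/COOH(300°) gauche 3.4; OCH3(0°)/SH(60°) gauche 2.8; CHO(120°)/SH(60°) gauche 2.7 → 8.9 kJ/mol.
Max at 0° (26.8 kJ/mol), min at 180° (5.9 kJ/mol); barrier = 20.9 kJ/mol.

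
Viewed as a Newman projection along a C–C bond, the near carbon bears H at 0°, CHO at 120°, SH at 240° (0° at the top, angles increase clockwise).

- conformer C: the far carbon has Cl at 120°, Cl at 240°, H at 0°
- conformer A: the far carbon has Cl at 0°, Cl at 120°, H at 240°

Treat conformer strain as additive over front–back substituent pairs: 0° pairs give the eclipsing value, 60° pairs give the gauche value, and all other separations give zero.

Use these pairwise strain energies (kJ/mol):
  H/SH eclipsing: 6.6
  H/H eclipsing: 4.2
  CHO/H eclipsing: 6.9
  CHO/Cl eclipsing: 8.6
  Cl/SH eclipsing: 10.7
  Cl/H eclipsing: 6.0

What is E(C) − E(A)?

+2.3 kJ/mol

C (eclipsed): H–H eclipsed, CHO–Cl eclipsed, SH–Cl eclipsed; 4.2 + 8.6 + 10.7 = 23.5 kJ/mol.
A (eclipsed): H–Cl eclipsed, CHO–Cl eclipsed, SH–H eclipsed; 6.0 + 8.6 + 6.6 = 21.2 kJ/mol.
E(C) − E(A) = 23.5 − 21.2 = +2.3 kJ/mol.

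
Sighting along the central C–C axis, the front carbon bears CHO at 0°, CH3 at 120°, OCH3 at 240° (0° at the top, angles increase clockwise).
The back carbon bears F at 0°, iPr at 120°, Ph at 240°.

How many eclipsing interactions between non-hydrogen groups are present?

Non-H eclipsing pairs: CHO(0°)/F(0°); CH3(120°)/iPr(120°); OCH3(240°)/Ph(240°) — 3 interactions.

3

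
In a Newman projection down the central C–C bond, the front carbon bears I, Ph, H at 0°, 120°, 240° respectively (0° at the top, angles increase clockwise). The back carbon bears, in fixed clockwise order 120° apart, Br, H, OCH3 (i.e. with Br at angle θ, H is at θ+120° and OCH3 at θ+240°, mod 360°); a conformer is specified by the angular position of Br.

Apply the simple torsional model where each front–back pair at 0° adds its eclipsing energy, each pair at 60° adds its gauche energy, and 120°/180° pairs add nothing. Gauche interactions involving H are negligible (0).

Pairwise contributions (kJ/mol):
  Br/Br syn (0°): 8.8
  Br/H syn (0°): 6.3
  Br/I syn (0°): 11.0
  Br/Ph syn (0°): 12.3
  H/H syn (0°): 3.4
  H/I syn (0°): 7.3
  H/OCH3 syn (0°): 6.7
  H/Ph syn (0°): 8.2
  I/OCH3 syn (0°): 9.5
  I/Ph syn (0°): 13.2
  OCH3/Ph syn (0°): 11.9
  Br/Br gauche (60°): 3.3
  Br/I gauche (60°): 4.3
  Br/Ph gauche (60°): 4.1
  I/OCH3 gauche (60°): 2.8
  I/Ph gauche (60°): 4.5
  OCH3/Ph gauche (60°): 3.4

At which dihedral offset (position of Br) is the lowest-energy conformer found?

Br at 0° is eclipsed. I at 0° is eclipsed with Br at 0° (11.0); Ph at 120° is eclipsed with H at 120° (8.2); H at 240° is eclipsed with OCH3 at 240° (6.7). Total 25.9 kJ/mol.
Br at 60° is staggered. I at 0° is gauche with Br at 60° (4.3); I at 0° is gauche with OCH3 at 300° (2.8); Ph at 120° is gauche with Br at 60° (4.1). Total 11.2 kJ/mol.
Br at 120° is eclipsed. I at 0° is eclipsed with OCH3 at 0° (9.5); Ph at 120° is eclipsed with Br at 120° (12.3); H at 240° is eclipsed with H at 240° (3.4). Total 25.2 kJ/mol.
Br at 180° is staggered. I at 0° is gauche with OCH3 at 60° (2.8); Ph at 120° is gauche with Br at 180° (4.1); Ph at 120° is gauche with OCH3 at 60° (3.4). Total 10.3 kJ/mol.
Br at 240° is eclipsed. I at 0° is eclipsed with H at 0° (7.3); Ph at 120° is eclipsed with OCH3 at 120° (11.9); H at 240° is eclipsed with Br at 240° (6.3). Total 25.5 kJ/mol.
Br at 300° is staggered. I at 0° is gauche with Br at 300° (4.3); Ph at 120° is gauche with OCH3 at 180° (3.4). Total 7.7 kJ/mol.
The minimum (7.7 kJ/mol) occurs with Br at 300°.

300°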